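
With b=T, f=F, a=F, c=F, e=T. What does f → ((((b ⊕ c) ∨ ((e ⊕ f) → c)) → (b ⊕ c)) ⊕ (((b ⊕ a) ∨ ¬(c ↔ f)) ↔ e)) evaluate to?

T

Substituting b=T, f=F, a=F, c=F, e=T:
b ⊕ c = T ⊕ F = T
e ⊕ f = T ⊕ F = T
(e ⊕ f) → c = T → F = F
(b ⊕ c) ∨ ((e ⊕ f) → c) = T ∨ F = T
b ⊕ c = T ⊕ F = T
((b ⊕ c) ∨ ((e ⊕ f) → c)) → (b ⊕ c) = T → T = T
b ⊕ a = T ⊕ F = T
c ↔ f = F ↔ F = T
¬(c ↔ f) = ¬T = F
(b ⊕ a) ∨ ¬(c ↔ f) = T ∨ F = T
((b ⊕ a) ∨ ¬(c ↔ f)) ↔ e = T ↔ T = T
(((b ⊕ c) ∨ ((e ⊕ f) → c)) → (b ⊕ c)) ⊕ (((b ⊕ a) ∨ ¬(c ↔ f)) ↔ e) = T ⊕ T = F
f → ((((b ⊕ c) ∨ ((e ⊕ f) → c)) → (b ⊕ c)) ⊕ (((b ⊕ a) ∨ ¬(c ↔ f)) ↔ e)) = F → F = T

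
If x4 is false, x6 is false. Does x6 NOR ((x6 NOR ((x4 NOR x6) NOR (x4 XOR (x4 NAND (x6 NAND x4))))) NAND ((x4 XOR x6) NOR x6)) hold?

true

x4 NOR x6 = false NOR false = true
x6 NAND x4 = false NAND false = true
x4 NAND (x6 NAND x4) = false NAND true = true
x4 XOR (x4 NAND (x6 NAND x4)) = false XOR true = true
(x4 NOR x6) NOR (x4 XOR (x4 NAND (x6 NAND x4))) = true NOR true = false
x6 NOR ((x4 NOR x6) NOR (x4 XOR (x4 NAND (x6 NAND x4)))) = false NOR false = true
x4 XOR x6 = false XOR false = false
(x4 XOR x6) NOR x6 = false NOR false = true
(x6 NOR ((x4 NOR x6) NOR (x4 XOR (x4 NAND (x6 NAND x4))))) NAND ((x4 XOR x6) NOR x6) = true NAND true = false
x6 NOR ((x6 NOR ((x4 NOR x6) NOR (x4 XOR (x4 NAND (x6 NAND x4))))) NAND ((x4 XOR x6) NOR x6)) = false NOR false = true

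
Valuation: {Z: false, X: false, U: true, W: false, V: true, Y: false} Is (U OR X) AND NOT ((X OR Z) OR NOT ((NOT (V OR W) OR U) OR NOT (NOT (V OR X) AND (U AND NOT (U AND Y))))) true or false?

Substituting Z=false, X=false, U=true, W=false, V=true, Y=false:
U OR X = true OR false = true
X OR Z = false OR false = false
V OR W = true OR false = true
NOT (V OR W) = NOT true = false
NOT (V OR W) OR U = false OR true = true
V OR X = true OR false = true
NOT (V OR X) = NOT true = false
U AND Y = true AND false = false
NOT (U AND Y) = NOT false = true
U AND NOT (U AND Y) = true AND true = true
NOT (V OR X) AND (U AND NOT (U AND Y)) = false AND true = false
NOT (NOT (V OR X) AND (U AND NOT (U AND Y))) = NOT false = true
(NOT (V OR W) OR U) OR NOT (NOT (V OR X) AND (U AND NOT (U AND Y))) = true OR true = true
NOT ((NOT (V OR W) OR U) OR NOT (NOT (V OR X) AND (U AND NOT (U AND Y)))) = NOT true = false
(X OR Z) OR NOT ((NOT (V OR W) OR U) OR NOT (NOT (V OR X) AND (U AND NOT (U AND Y)))) = false OR false = false
NOT ((X OR Z) OR NOT ((NOT (V OR W) OR U) OR NOT (NOT (V OR X) AND (U AND NOT (U AND Y))))) = NOT false = true
(U OR X) AND NOT ((X OR Z) OR NOT ((NOT (V OR W) OR U) OR NOT (NOT (V OR X) AND (U AND NOT (U AND Y))))) = true AND true = true

true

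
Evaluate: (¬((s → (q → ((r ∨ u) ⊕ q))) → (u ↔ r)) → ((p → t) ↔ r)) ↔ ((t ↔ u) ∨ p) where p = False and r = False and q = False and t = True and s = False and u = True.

False

r ∨ u = False ∨ True = True
(r ∨ u) ⊕ q = True ⊕ False = True
q → ((r ∨ u) ⊕ q) = False → True = True
s → (q → ((r ∨ u) ⊕ q)) = False → True = True
u ↔ r = True ↔ False = False
(s → (q → ((r ∨ u) ⊕ q))) → (u ↔ r) = True → False = False
¬((s → (q → ((r ∨ u) ⊕ q))) → (u ↔ r)) = ¬False = True
p → t = False → True = True
(p → t) ↔ r = True ↔ False = False
¬((s → (q → ((r ∨ u) ⊕ q))) → (u ↔ r)) → ((p → t) ↔ r) = True → False = False
t ↔ u = True ↔ True = True
(t ↔ u) ∨ p = True ∨ False = True
(¬((s → (q → ((r ∨ u) ⊕ q))) → (u ↔ r)) → ((p → t) ↔ r)) ↔ ((t ↔ u) ∨ p) = False ↔ True = False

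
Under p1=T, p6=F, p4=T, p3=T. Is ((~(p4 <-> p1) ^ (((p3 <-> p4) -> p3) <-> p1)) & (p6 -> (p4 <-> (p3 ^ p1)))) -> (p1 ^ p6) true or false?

Substituting p1=T, p6=F, p4=T, p3=T:
p4 <-> p1 = T <-> T = T
~(p4 <-> p1) = ~T = F
p3 <-> p4 = T <-> T = T
(p3 <-> p4) -> p3 = T -> T = T
((p3 <-> p4) -> p3) <-> p1 = T <-> T = T
~(p4 <-> p1) ^ (((p3 <-> p4) -> p3) <-> p1) = F ^ T = T
p3 ^ p1 = T ^ T = F
p4 <-> (p3 ^ p1) = T <-> F = F
p6 -> (p4 <-> (p3 ^ p1)) = F -> F = T
(~(p4 <-> p1) ^ (((p3 <-> p4) -> p3) <-> p1)) & (p6 -> (p4 <-> (p3 ^ p1))) = T & T = T
p1 ^ p6 = T ^ F = T
((~(p4 <-> p1) ^ (((p3 <-> p4) -> p3) <-> p1)) & (p6 -> (p4 <-> (p3 ^ p1)))) -> (p1 ^ p6) = T -> T = T

T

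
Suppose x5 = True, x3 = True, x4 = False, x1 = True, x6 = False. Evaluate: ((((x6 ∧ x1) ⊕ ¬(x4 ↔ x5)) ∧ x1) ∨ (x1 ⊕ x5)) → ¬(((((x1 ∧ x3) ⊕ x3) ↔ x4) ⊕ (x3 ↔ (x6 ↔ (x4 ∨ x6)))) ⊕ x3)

x6 ∧ x1 = False ∧ True = False
x4 ↔ x5 = False ↔ True = False
¬(x4 ↔ x5) = ¬False = True
(x6 ∧ x1) ⊕ ¬(x4 ↔ x5) = False ⊕ True = True
((x6 ∧ x1) ⊕ ¬(x4 ↔ x5)) ∧ x1 = True ∧ True = True
x1 ⊕ x5 = True ⊕ True = False
(((x6 ∧ x1) ⊕ ¬(x4 ↔ x5)) ∧ x1) ∨ (x1 ⊕ x5) = True ∨ False = True
x1 ∧ x3 = True ∧ True = True
(x1 ∧ x3) ⊕ x3 = True ⊕ True = False
((x1 ∧ x3) ⊕ x3) ↔ x4 = False ↔ False = True
x4 ∨ x6 = False ∨ False = False
x6 ↔ (x4 ∨ x6) = False ↔ False = True
x3 ↔ (x6 ↔ (x4 ∨ x6)) = True ↔ True = True
(((x1 ∧ x3) ⊕ x3) ↔ x4) ⊕ (x3 ↔ (x6 ↔ (x4 ∨ x6))) = True ⊕ True = False
((((x1 ∧ x3) ⊕ x3) ↔ x4) ⊕ (x3 ↔ (x6 ↔ (x4 ∨ x6)))) ⊕ x3 = False ⊕ True = True
¬(((((x1 ∧ x3) ⊕ x3) ↔ x4) ⊕ (x3 ↔ (x6 ↔ (x4 ∨ x6)))) ⊕ x3) = ¬True = False
((((x6 ∧ x1) ⊕ ¬(x4 ↔ x5)) ∧ x1) ∨ (x1 ⊕ x5)) → ¬(((((x1 ∧ x3) ⊕ x3) ↔ x4) ⊕ (x3 ↔ (x6 ↔ (x4 ∨ x6)))) ⊕ x3) = True → False = False

False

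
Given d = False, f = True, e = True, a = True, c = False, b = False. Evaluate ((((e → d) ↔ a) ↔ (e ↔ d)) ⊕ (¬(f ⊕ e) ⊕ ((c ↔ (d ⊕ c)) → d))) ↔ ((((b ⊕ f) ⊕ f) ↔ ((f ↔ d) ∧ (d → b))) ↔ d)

True

e → d = True → False = False
(e → d) ↔ a = False ↔ True = False
e ↔ d = True ↔ False = False
((e → d) ↔ a) ↔ (e ↔ d) = False ↔ False = True
f ⊕ e = True ⊕ True = False
¬(f ⊕ e) = ¬False = True
d ⊕ c = False ⊕ False = False
c ↔ (d ⊕ c) = False ↔ False = True
(c ↔ (d ⊕ c)) → d = True → False = False
¬(f ⊕ e) ⊕ ((c ↔ (d ⊕ c)) → d) = True ⊕ False = True
(((e → d) ↔ a) ↔ (e ↔ d)) ⊕ (¬(f ⊕ e) ⊕ ((c ↔ (d ⊕ c)) → d)) = True ⊕ True = False
b ⊕ f = False ⊕ True = True
(b ⊕ f) ⊕ f = True ⊕ True = False
f ↔ d = True ↔ False = False
d → b = False → False = True
(f ↔ d) ∧ (d → b) = False ∧ True = False
((b ⊕ f) ⊕ f) ↔ ((f ↔ d) ∧ (d → b)) = False ↔ False = True
(((b ⊕ f) ⊕ f) ↔ ((f ↔ d) ∧ (d → b))) ↔ d = True ↔ False = False
((((e → d) ↔ a) ↔ (e ↔ d)) ⊕ (¬(f ⊕ e) ⊕ ((c ↔ (d ⊕ c)) → d))) ↔ ((((b ⊕ f) ⊕ f) ↔ ((f ↔ d) ∧ (d → b))) ↔ d) = False ↔ False = True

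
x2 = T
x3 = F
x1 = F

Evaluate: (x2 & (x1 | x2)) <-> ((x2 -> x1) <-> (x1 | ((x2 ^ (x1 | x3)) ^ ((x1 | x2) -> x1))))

F

x1 | x2 = F | T = T
x2 & (x1 | x2) = T & T = T
x2 -> x1 = T -> F = F
x1 | x3 = F | F = F
x2 ^ (x1 | x3) = T ^ F = T
x1 | x2 = F | T = T
(x1 | x2) -> x1 = T -> F = F
(x2 ^ (x1 | x3)) ^ ((x1 | x2) -> x1) = T ^ F = T
x1 | ((x2 ^ (x1 | x3)) ^ ((x1 | x2) -> x1)) = F | T = T
(x2 -> x1) <-> (x1 | ((x2 ^ (x1 | x3)) ^ ((x1 | x2) -> x1))) = F <-> T = F
(x2 & (x1 | x2)) <-> ((x2 -> x1) <-> (x1 | ((x2 ^ (x1 | x3)) ^ ((x1 | x2) -> x1)))) = T <-> F = F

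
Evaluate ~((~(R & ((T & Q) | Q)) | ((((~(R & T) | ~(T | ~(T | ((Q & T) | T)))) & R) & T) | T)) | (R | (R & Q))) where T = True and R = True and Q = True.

False

Substituting T=True, R=True, Q=True:
T & Q = True & True = True
(T & Q) | Q = True | True = True
R & ((T & Q) | Q) = True & True = True
~(R & ((T & Q) | Q)) = ~True = False
R & T = True & True = True
~(R & T) = ~True = False
Q & T = True & True = True
(Q & T) | T = True | True = True
T | ((Q & T) | T) = True | True = True
~(T | ((Q & T) | T)) = ~True = False
T | ~(T | ((Q & T) | T)) = True | False = True
~(T | ~(T | ((Q & T) | T))) = ~True = False
~(R & T) | ~(T | ~(T | ((Q & T) | T))) = False | False = False
(~(R & T) | ~(T | ~(T | ((Q & T) | T)))) & R = False & True = False
((~(R & T) | ~(T | ~(T | ((Q & T) | T)))) & R) & T = False & True = False
(((~(R & T) | ~(T | ~(T | ((Q & T) | T)))) & R) & T) | T = False | True = True
~(R & ((T & Q) | Q)) | ((((~(R & T) | ~(T | ~(T | ((Q & T) | T)))) & R) & T) | T) = False | True = True
R & Q = True & True = True
R | (R & Q) = True | True = True
(~(R & ((T & Q) | Q)) | ((((~(R & T) | ~(T | ~(T | ((Q & T) | T)))) & R) & T) | T)) | (R | (R & Q)) = True | True = True
~((~(R & ((T & Q) | Q)) | ((((~(R & T) | ~(T | ~(T | ((Q & T) | T)))) & R) & T) | T)) | (R | (R & Q))) = ~True = False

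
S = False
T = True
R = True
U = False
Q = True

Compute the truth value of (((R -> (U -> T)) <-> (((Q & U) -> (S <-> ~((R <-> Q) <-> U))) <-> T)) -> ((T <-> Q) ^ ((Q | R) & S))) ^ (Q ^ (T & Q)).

Substituting S=False, T=True, R=True, U=False, Q=True:
U -> T = False -> True = True
R -> (U -> T) = True -> True = True
Q & U = True & False = False
R <-> Q = True <-> True = True
(R <-> Q) <-> U = True <-> False = False
~((R <-> Q) <-> U) = ~False = True
S <-> ~((R <-> Q) <-> U) = False <-> True = False
(Q & U) -> (S <-> ~((R <-> Q) <-> U)) = False -> False = True
((Q & U) -> (S <-> ~((R <-> Q) <-> U))) <-> T = True <-> True = True
(R -> (U -> T)) <-> (((Q & U) -> (S <-> ~((R <-> Q) <-> U))) <-> T) = True <-> True = True
T <-> Q = True <-> True = True
Q | R = True | True = True
(Q | R) & S = True & False = False
(T <-> Q) ^ ((Q | R) & S) = True ^ False = True
((R -> (U -> T)) <-> (((Q & U) -> (S <-> ~((R <-> Q) <-> U))) <-> T)) -> ((T <-> Q) ^ ((Q | R) & S)) = True -> True = True
T & Q = True & True = True
Q ^ (T & Q) = True ^ True = False
(((R -> (U -> T)) <-> (((Q & U) -> (S <-> ~((R <-> Q) <-> U))) <-> T)) -> ((T <-> Q) ^ ((Q | R) & S))) ^ (Q ^ (T & Q)) = True ^ False = True

True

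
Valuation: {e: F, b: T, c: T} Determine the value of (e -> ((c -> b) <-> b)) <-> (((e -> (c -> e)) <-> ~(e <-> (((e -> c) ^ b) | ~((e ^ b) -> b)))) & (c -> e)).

F

c -> b = T -> T = T
(c -> b) <-> b = T <-> T = T
e -> ((c -> b) <-> b) = F -> T = T
c -> e = T -> F = F
e -> (c -> e) = F -> F = T
e -> c = F -> T = T
(e -> c) ^ b = T ^ T = F
e ^ b = F ^ T = T
(e ^ b) -> b = T -> T = T
~((e ^ b) -> b) = ~T = F
((e -> c) ^ b) | ~((e ^ b) -> b) = F | F = F
e <-> (((e -> c) ^ b) | ~((e ^ b) -> b)) = F <-> F = T
~(e <-> (((e -> c) ^ b) | ~((e ^ b) -> b))) = ~T = F
(e -> (c -> e)) <-> ~(e <-> (((e -> c) ^ b) | ~((e ^ b) -> b))) = T <-> F = F
c -> e = T -> F = F
((e -> (c -> e)) <-> ~(e <-> (((e -> c) ^ b) | ~((e ^ b) -> b)))) & (c -> e) = F & F = F
(e -> ((c -> b) <-> b)) <-> (((e -> (c -> e)) <-> ~(e <-> (((e -> c) ^ b) | ~((e ^ b) -> b)))) & (c -> e)) = T <-> F = F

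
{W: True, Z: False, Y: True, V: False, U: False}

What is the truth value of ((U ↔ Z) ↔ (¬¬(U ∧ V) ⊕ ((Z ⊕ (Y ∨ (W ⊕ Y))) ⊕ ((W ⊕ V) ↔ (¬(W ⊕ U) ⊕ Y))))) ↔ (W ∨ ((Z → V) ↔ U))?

Substituting W=True, Z=False, Y=True, V=False, U=False:
U ↔ Z = False ↔ False = True
U ∧ V = False ∧ False = False
¬(U ∧ V) = ¬False = True
¬¬(U ∧ V) = ¬True = False
W ⊕ Y = True ⊕ True = False
Y ∨ (W ⊕ Y) = True ∨ False = True
Z ⊕ (Y ∨ (W ⊕ Y)) = False ⊕ True = True
W ⊕ V = True ⊕ False = True
W ⊕ U = True ⊕ False = True
¬(W ⊕ U) = ¬True = False
¬(W ⊕ U) ⊕ Y = False ⊕ True = True
(W ⊕ V) ↔ (¬(W ⊕ U) ⊕ Y) = True ↔ True = True
(Z ⊕ (Y ∨ (W ⊕ Y))) ⊕ ((W ⊕ V) ↔ (¬(W ⊕ U) ⊕ Y)) = True ⊕ True = False
¬¬(U ∧ V) ⊕ ((Z ⊕ (Y ∨ (W ⊕ Y))) ⊕ ((W ⊕ V) ↔ (¬(W ⊕ U) ⊕ Y))) = False ⊕ False = False
(U ↔ Z) ↔ (¬¬(U ∧ V) ⊕ ((Z ⊕ (Y ∨ (W ⊕ Y))) ⊕ ((W ⊕ V) ↔ (¬(W ⊕ U) ⊕ Y)))) = True ↔ False = False
Z → V = False → False = True
(Z → V) ↔ U = True ↔ False = False
W ∨ ((Z → V) ↔ U) = True ∨ False = True
((U ↔ Z) ↔ (¬¬(U ∧ V) ⊕ ((Z ⊕ (Y ∨ (W ⊕ Y))) ⊕ ((W ⊕ V) ↔ (¬(W ⊕ U) ⊕ Y))))) ↔ (W ∨ ((Z → V) ↔ U)) = False ↔ True = False

False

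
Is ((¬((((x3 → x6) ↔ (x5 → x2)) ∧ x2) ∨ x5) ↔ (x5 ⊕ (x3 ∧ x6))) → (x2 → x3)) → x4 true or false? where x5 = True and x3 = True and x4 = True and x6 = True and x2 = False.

True

x3 → x6 = True → True = True
x5 → x2 = True → False = False
(x3 → x6) ↔ (x5 → x2) = True ↔ False = False
((x3 → x6) ↔ (x5 → x2)) ∧ x2 = False ∧ False = False
(((x3 → x6) ↔ (x5 → x2)) ∧ x2) ∨ x5 = False ∨ True = True
¬((((x3 → x6) ↔ (x5 → x2)) ∧ x2) ∨ x5) = ¬True = False
x3 ∧ x6 = True ∧ True = True
x5 ⊕ (x3 ∧ x6) = True ⊕ True = False
¬((((x3 → x6) ↔ (x5 → x2)) ∧ x2) ∨ x5) ↔ (x5 ⊕ (x3 ∧ x6)) = False ↔ False = True
x2 → x3 = False → True = True
(¬((((x3 → x6) ↔ (x5 → x2)) ∧ x2) ∨ x5) ↔ (x5 ⊕ (x3 ∧ x6))) → (x2 → x3) = True → True = True
((¬((((x3 → x6) ↔ (x5 → x2)) ∧ x2) ∨ x5) ↔ (x5 ⊕ (x3 ∧ x6))) → (x2 → x3)) → x4 = True → True = True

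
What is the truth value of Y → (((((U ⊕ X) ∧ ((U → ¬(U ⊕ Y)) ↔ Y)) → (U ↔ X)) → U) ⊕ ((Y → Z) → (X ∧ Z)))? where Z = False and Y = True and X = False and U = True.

False

U ⊕ X = True ⊕ False = True
U ⊕ Y = True ⊕ True = False
¬(U ⊕ Y) = ¬False = True
U → ¬(U ⊕ Y) = True → True = True
(U → ¬(U ⊕ Y)) ↔ Y = True ↔ True = True
(U ⊕ X) ∧ ((U → ¬(U ⊕ Y)) ↔ Y) = True ∧ True = True
U ↔ X = True ↔ False = False
((U ⊕ X) ∧ ((U → ¬(U ⊕ Y)) ↔ Y)) → (U ↔ X) = True → False = False
(((U ⊕ X) ∧ ((U → ¬(U ⊕ Y)) ↔ Y)) → (U ↔ X)) → U = False → True = True
Y → Z = True → False = False
X ∧ Z = False ∧ False = False
(Y → Z) → (X ∧ Z) = False → False = True
((((U ⊕ X) ∧ ((U → ¬(U ⊕ Y)) ↔ Y)) → (U ↔ X)) → U) ⊕ ((Y → Z) → (X ∧ Z)) = True ⊕ True = False
Y → (((((U ⊕ X) ∧ ((U → ¬(U ⊕ Y)) ↔ Y)) → (U ↔ X)) → U) ⊕ ((Y → Z) → (X ∧ Z))) = True → False = False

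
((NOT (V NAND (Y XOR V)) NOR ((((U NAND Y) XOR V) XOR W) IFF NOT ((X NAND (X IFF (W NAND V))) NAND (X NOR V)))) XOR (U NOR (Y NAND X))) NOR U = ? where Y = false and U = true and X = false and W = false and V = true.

Substituting Y=false, U=true, X=false, W=false, V=true:
Y XOR V = false XOR true = true
V NAND (Y XOR V) = true NAND true = false
NOT (V NAND (Y XOR V)) = NOT false = true
U NAND Y = true NAND false = true
(U NAND Y) XOR V = true XOR true = false
((U NAND Y) XOR V) XOR W = false XOR false = false
W NAND V = false NAND true = true
X IFF (W NAND V) = false IFF true = false
X NAND (X IFF (W NAND V)) = false NAND false = true
X NOR V = false NOR true = false
(X NAND (X IFF (W NAND V))) NAND (X NOR V) = true NAND false = true
NOT ((X NAND (X IFF (W NAND V))) NAND (X NOR V)) = NOT true = false
(((U NAND Y) XOR V) XOR W) IFF NOT ((X NAND (X IFF (W NAND V))) NAND (X NOR V)) = false IFF false = true
NOT (V NAND (Y XOR V)) NOR ((((U NAND Y) XOR V) XOR W) IFF NOT ((X NAND (X IFF (W NAND V))) NAND (X NOR V))) = true NOR true = false
Y NAND X = false NAND false = true
U NOR (Y NAND X) = true NOR true = false
(NOT (V NAND (Y XOR V)) NOR ((((U NAND Y) XOR V) XOR W) IFF NOT ((X NAND (X IFF (W NAND V))) NAND (X NOR V)))) XOR (U NOR (Y NAND X)) = false XOR false = false
((NOT (V NAND (Y XOR V)) NOR ((((U NAND Y) XOR V) XOR W) IFF NOT ((X NAND (X IFF (W NAND V))) NAND (X NOR V)))) XOR (U NOR (Y NAND X))) NOR U = false NOR true = false

false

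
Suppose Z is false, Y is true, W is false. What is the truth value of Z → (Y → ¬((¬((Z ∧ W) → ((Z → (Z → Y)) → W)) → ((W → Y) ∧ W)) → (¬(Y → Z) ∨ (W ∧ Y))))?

Z ∧ W = F ∧ F = F
Z → Y = F → T = T
Z → (Z → Y) = F → T = T
(Z → (Z → Y)) → W = T → F = F
(Z ∧ W) → ((Z → (Z → Y)) → W) = F → F = T
¬((Z ∧ W) → ((Z → (Z → Y)) → W)) = ¬T = F
W → Y = F → T = T
(W → Y) ∧ W = T ∧ F = F
¬((Z ∧ W) → ((Z → (Z → Y)) → W)) → ((W → Y) ∧ W) = F → F = T
Y → Z = T → F = F
¬(Y → Z) = ¬F = T
W ∧ Y = F ∧ T = F
¬(Y → Z) ∨ (W ∧ Y) = T ∨ F = T
(¬((Z ∧ W) → ((Z → (Z → Y)) → W)) → ((W → Y) ∧ W)) → (¬(Y → Z) ∨ (W ∧ Y)) = T → T = T
¬((¬((Z ∧ W) → ((Z → (Z → Y)) → W)) → ((W → Y) ∧ W)) → (¬(Y → Z) ∨ (W ∧ Y))) = ¬T = F
Y → ¬((¬((Z ∧ W) → ((Z → (Z → Y)) → W)) → ((W → Y) ∧ W)) → (¬(Y → Z) ∨ (W ∧ Y))) = T → F = F
Z → (Y → ¬((¬((Z ∧ W) → ((Z → (Z → Y)) → W)) → ((W → Y) ∧ W)) → (¬(Y → Z) ∨ (W ∧ Y)))) = F → F = T

T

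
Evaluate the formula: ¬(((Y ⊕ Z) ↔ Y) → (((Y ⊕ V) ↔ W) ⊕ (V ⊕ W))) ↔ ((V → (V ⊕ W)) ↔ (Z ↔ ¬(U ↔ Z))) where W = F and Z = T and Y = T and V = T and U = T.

T

Y ⊕ Z = T ⊕ T = F
(Y ⊕ Z) ↔ Y = F ↔ T = F
Y ⊕ V = T ⊕ T = F
(Y ⊕ V) ↔ W = F ↔ F = T
V ⊕ W = T ⊕ F = T
((Y ⊕ V) ↔ W) ⊕ (V ⊕ W) = T ⊕ T = F
((Y ⊕ Z) ↔ Y) → (((Y ⊕ V) ↔ W) ⊕ (V ⊕ W)) = F → F = T
¬(((Y ⊕ Z) ↔ Y) → (((Y ⊕ V) ↔ W) ⊕ (V ⊕ W))) = ¬T = F
V ⊕ W = T ⊕ F = T
V → (V ⊕ W) = T → T = T
U ↔ Z = T ↔ T = T
¬(U ↔ Z) = ¬T = F
Z ↔ ¬(U ↔ Z) = T ↔ F = F
(V → (V ⊕ W)) ↔ (Z ↔ ¬(U ↔ Z)) = T ↔ F = F
¬(((Y ⊕ Z) ↔ Y) → (((Y ⊕ V) ↔ W) ⊕ (V ⊕ W))) ↔ ((V → (V ⊕ W)) ↔ (Z ↔ ¬(U ↔ Z))) = F ↔ F = T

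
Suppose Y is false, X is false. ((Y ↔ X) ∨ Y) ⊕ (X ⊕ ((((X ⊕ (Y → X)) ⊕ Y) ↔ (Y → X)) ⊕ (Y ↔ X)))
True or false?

T

Y ↔ X = F ↔ F = T
(Y ↔ X) ∨ Y = T ∨ F = T
Y → X = F → F = T
X ⊕ (Y → X) = F ⊕ T = T
(X ⊕ (Y → X)) ⊕ Y = T ⊕ F = T
Y → X = F → F = T
((X ⊕ (Y → X)) ⊕ Y) ↔ (Y → X) = T ↔ T = T
Y ↔ X = F ↔ F = T
(((X ⊕ (Y → X)) ⊕ Y) ↔ (Y → X)) ⊕ (Y ↔ X) = T ⊕ T = F
X ⊕ ((((X ⊕ (Y → X)) ⊕ Y) ↔ (Y → X)) ⊕ (Y ↔ X)) = F ⊕ F = F
((Y ↔ X) ∨ Y) ⊕ (X ⊕ ((((X ⊕ (Y → X)) ⊕ Y) ↔ (Y → X)) ⊕ (Y ↔ X))) = T ⊕ F = T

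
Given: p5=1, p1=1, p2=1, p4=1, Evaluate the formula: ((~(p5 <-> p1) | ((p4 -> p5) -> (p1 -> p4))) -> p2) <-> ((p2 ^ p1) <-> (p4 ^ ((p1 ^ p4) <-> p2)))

p5 <-> p1 = 1 <-> 1 = 1
~(p5 <-> p1) = ~1 = 0
p4 -> p5 = 1 -> 1 = 1
p1 -> p4 = 1 -> 1 = 1
(p4 -> p5) -> (p1 -> p4) = 1 -> 1 = 1
~(p5 <-> p1) | ((p4 -> p5) -> (p1 -> p4)) = 0 | 1 = 1
(~(p5 <-> p1) | ((p4 -> p5) -> (p1 -> p4))) -> p2 = 1 -> 1 = 1
p2 ^ p1 = 1 ^ 1 = 0
p1 ^ p4 = 1 ^ 1 = 0
(p1 ^ p4) <-> p2 = 0 <-> 1 = 0
p4 ^ ((p1 ^ p4) <-> p2) = 1 ^ 0 = 1
(p2 ^ p1) <-> (p4 ^ ((p1 ^ p4) <-> p2)) = 0 <-> 1 = 0
((~(p5 <-> p1) | ((p4 -> p5) -> (p1 -> p4))) -> p2) <-> ((p2 ^ p1) <-> (p4 ^ ((p1 ^ p4) <-> p2))) = 1 <-> 0 = 0

0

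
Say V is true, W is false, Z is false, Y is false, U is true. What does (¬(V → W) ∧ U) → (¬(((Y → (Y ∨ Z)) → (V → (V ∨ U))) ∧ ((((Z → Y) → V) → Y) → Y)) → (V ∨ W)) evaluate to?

V → W = T → F = F
¬(V → W) = ¬F = T
¬(V → W) ∧ U = T ∧ T = T
Y ∨ Z = F ∨ F = F
Y → (Y ∨ Z) = F → F = T
V ∨ U = T ∨ T = T
V → (V ∨ U) = T → T = T
(Y → (Y ∨ Z)) → (V → (V ∨ U)) = T → T = T
Z → Y = F → F = T
(Z → Y) → V = T → T = T
((Z → Y) → V) → Y = T → F = F
(((Z → Y) → V) → Y) → Y = F → F = T
((Y → (Y ∨ Z)) → (V → (V ∨ U))) ∧ ((((Z → Y) → V) → Y) → Y) = T ∧ T = T
¬(((Y → (Y ∨ Z)) → (V → (V ∨ U))) ∧ ((((Z → Y) → V) → Y) → Y)) = ¬T = F
V ∨ W = T ∨ F = T
¬(((Y → (Y ∨ Z)) → (V → (V ∨ U))) ∧ ((((Z → Y) → V) → Y) → Y)) → (V ∨ W) = F → T = T
(¬(V → W) ∧ U) → (¬(((Y → (Y ∨ Z)) → (V → (V ∨ U))) ∧ ((((Z → Y) → V) → Y) → Y)) → (V ∨ W)) = T → T = T

T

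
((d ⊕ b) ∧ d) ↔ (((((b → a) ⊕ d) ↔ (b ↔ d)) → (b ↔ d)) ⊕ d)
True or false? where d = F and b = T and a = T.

F

d ⊕ b = F ⊕ T = T
(d ⊕ b) ∧ d = T ∧ F = F
b → a = T → T = T
(b → a) ⊕ d = T ⊕ F = T
b ↔ d = T ↔ F = F
((b → a) ⊕ d) ↔ (b ↔ d) = T ↔ F = F
b ↔ d = T ↔ F = F
(((b → a) ⊕ d) ↔ (b ↔ d)) → (b ↔ d) = F → F = T
((((b → a) ⊕ d) ↔ (b ↔ d)) → (b ↔ d)) ⊕ d = T ⊕ F = T
((d ⊕ b) ∧ d) ↔ (((((b → a) ⊕ d) ↔ (b ↔ d)) → (b ↔ d)) ⊕ d) = F ↔ T = F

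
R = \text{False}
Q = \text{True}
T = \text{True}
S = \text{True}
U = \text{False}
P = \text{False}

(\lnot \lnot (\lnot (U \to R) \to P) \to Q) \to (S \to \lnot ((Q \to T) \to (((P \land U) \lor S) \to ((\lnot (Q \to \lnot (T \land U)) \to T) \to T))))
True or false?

U \to R = \text{False} \to \text{False} = \text{True}
\lnot (U \to R) = \lnot \text{True} = \text{False}
\lnot (U \to R) \to P = \text{False} \to \text{False} = \text{True}
\lnot (\lnot (U \to R) \to P) = \lnot \text{True} = \text{False}
\lnot \lnot (\lnot (U \to R) \to P) = \lnot \text{False} = \text{True}
\lnot \lnot (\lnot (U \to R) \to P) \to Q = \text{True} \to \text{True} = \text{True}
Q \to T = \text{True} \to \text{True} = \text{True}
P \land U = \text{False} \land \text{False} = \text{False}
(P \land U) \lor S = \text{False} \lor \text{True} = \text{True}
T \land U = \text{True} \land \text{False} = \text{False}
\lnot (T \land U) = \lnot \text{False} = \text{True}
Q \to \lnot (T \land U) = \text{True} \to \text{True} = \text{True}
\lnot (Q \to \lnot (T \land U)) = \lnot \text{True} = \text{False}
\lnot (Q \to \lnot (T \land U)) \to T = \text{False} \to \text{True} = \text{True}
(\lnot (Q \to \lnot (T \land U)) \to T) \to T = \text{True} \to \text{True} = \text{True}
((P \land U) \lor S) \to ((\lnot (Q \to \lnot (T \land U)) \to T) \to T) = \text{True} \to \text{True} = \text{True}
(Q \to T) \to (((P \land U) \lor S) \to ((\lnot (Q \to \lnot (T \land U)) \to T) \to T)) = \text{True} \to \text{True} = \text{True}
\lnot ((Q \to T) \to (((P \land U) \lor S) \to ((\lnot (Q \to \lnot (T \land U)) \to T) \to T))) = \lnot \text{True} = \text{False}
S \to \lnot ((Q \to T) \to (((P \land U) \lor S) \to ((\lnot (Q \to \lnot (T \land U)) \to T) \to T))) = \text{True} \to \text{False} = \text{False}
(\lnot \lnot (\lnot (U \to R) \to P) \to Q) \to (S \to \lnot ((Q \to T) \to (((P \land U) \lor S) \to ((\lnot (Q \to \lnot (T \land U)) \to T) \to T)))) = \text{True} \to \text{False} = \text{False}

\text{False}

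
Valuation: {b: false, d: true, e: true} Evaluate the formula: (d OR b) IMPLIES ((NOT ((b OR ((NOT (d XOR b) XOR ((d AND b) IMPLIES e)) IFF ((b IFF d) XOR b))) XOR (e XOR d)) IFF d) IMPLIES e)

Substituting b=false, d=true, e=true:
d OR b = true OR false = true
d XOR b = true XOR false = true
NOT (d XOR b) = NOT true = false
d AND b = true AND false = false
(d AND b) IMPLIES e = false IMPLIES true = true
NOT (d XOR b) XOR ((d AND b) IMPLIES e) = false XOR true = true
b IFF d = false IFF true = false
(b IFF d) XOR b = false XOR false = false
(NOT (d XOR b) XOR ((d AND b) IMPLIES e)) IFF ((b IFF d) XOR b) = true IFF false = false
b OR ((NOT (d XOR b) XOR ((d AND b) IMPLIES e)) IFF ((b IFF d) XOR b)) = false OR false = false
e XOR d = true XOR true = false
(b OR ((NOT (d XOR b) XOR ((d AND b) IMPLIES e)) IFF ((b IFF d) XOR b))) XOR (e XOR d) = false XOR false = false
NOT ((b OR ((NOT (d XOR b) XOR ((d AND b) IMPLIES e)) IFF ((b IFF d) XOR b))) XOR (e XOR d)) = NOT false = true
NOT ((b OR ((NOT (d XOR b) XOR ((d AND b) IMPLIES e)) IFF ((b IFF d) XOR b))) XOR (e XOR d)) IFF d = true IFF true = true
(NOT ((b OR ((NOT (d XOR b) XOR ((d AND b) IMPLIES e)) IFF ((b IFF d) XOR b))) XOR (e XOR d)) IFF d) IMPLIES e = true IMPLIES true = true
(d OR b) IMPLIES ((NOT ((b OR ((NOT (d XOR b) XOR ((d AND b) IMPLIES e)) IFF ((b IFF d) XOR b))) XOR (e XOR d)) IFF d) IMPLIES e) = true IMPLIES true = true

true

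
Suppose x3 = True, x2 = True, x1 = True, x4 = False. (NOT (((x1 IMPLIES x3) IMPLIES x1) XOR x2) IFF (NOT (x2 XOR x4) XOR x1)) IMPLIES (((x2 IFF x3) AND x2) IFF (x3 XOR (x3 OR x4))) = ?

x1 IMPLIES x3 = True IMPLIES True = True
(x1 IMPLIES x3) IMPLIES x1 = True IMPLIES True = True
((x1 IMPLIES x3) IMPLIES x1) XOR x2 = True XOR True = False
NOT (((x1 IMPLIES x3) IMPLIES x1) XOR x2) = NOT False = True
x2 XOR x4 = True XOR False = True
NOT (x2 XOR x4) = NOT True = False
NOT (x2 XOR x4) XOR x1 = False XOR True = True
NOT (((x1 IMPLIES x3) IMPLIES x1) XOR x2) IFF (NOT (x2 XOR x4) XOR x1) = True IFF True = True
x2 IFF x3 = True IFF True = True
(x2 IFF x3) AND x2 = True AND True = True
x3 OR x4 = True OR False = True
x3 XOR (x3 OR x4) = True XOR True = False
((x2 IFF x3) AND x2) IFF (x3 XOR (x3 OR x4)) = True IFF False = False
(NOT (((x1 IMPLIES x3) IMPLIES x1) XOR x2) IFF (NOT (x2 XOR x4) XOR x1)) IMPLIES (((x2 IFF x3) AND x2) IFF (x3 XOR (x3 OR x4))) = True IMPLIES False = False

False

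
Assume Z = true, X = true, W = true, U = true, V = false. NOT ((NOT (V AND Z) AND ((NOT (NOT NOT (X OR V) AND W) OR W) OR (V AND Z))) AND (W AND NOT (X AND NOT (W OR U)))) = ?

false

V AND Z = false AND true = false
NOT (V AND Z) = NOT false = true
X OR V = true OR false = true
NOT (X OR V) = NOT true = false
NOT NOT (X OR V) = NOT false = true
NOT NOT (X OR V) AND W = true AND true = true
NOT (NOT NOT (X OR V) AND W) = NOT true = false
NOT (NOT NOT (X OR V) AND W) OR W = false OR true = true
V AND Z = false AND true = false
(NOT (NOT NOT (X OR V) AND W) OR W) OR (V AND Z) = true OR false = true
NOT (V AND Z) AND ((NOT (NOT NOT (X OR V) AND W) OR W) OR (V AND Z)) = true AND true = true
W OR U = true OR true = true
NOT (W OR U) = NOT true = false
X AND NOT (W OR U) = true AND false = false
NOT (X AND NOT (W OR U)) = NOT false = true
W AND NOT (X AND NOT (W OR U)) = true AND true = true
(NOT (V AND Z) AND ((NOT (NOT NOT (X OR V) AND W) OR W) OR (V AND Z))) AND (W AND NOT (X AND NOT (W OR U))) = true AND true = true
NOT ((NOT (V AND Z) AND ((NOT (NOT NOT (X OR V) AND W) OR W) OR (V AND Z))) AND (W AND NOT (X AND NOT (W OR U)))) = NOT true = false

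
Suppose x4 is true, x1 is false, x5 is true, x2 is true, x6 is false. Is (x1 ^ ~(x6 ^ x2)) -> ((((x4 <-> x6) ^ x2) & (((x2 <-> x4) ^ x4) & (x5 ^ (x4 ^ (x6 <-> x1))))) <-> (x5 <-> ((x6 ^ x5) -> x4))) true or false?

T

x6 ^ x2 = F ^ T = T
~(x6 ^ x2) = ~T = F
x1 ^ ~(x6 ^ x2) = F ^ F = F
x4 <-> x6 = T <-> F = F
(x4 <-> x6) ^ x2 = F ^ T = T
x2 <-> x4 = T <-> T = T
(x2 <-> x4) ^ x4 = T ^ T = F
x6 <-> x1 = F <-> F = T
x4 ^ (x6 <-> x1) = T ^ T = F
x5 ^ (x4 ^ (x6 <-> x1)) = T ^ F = T
((x2 <-> x4) ^ x4) & (x5 ^ (x4 ^ (x6 <-> x1))) = F & T = F
((x4 <-> x6) ^ x2) & (((x2 <-> x4) ^ x4) & (x5 ^ (x4 ^ (x6 <-> x1)))) = T & F = F
x6 ^ x5 = F ^ T = T
(x6 ^ x5) -> x4 = T -> T = T
x5 <-> ((x6 ^ x5) -> x4) = T <-> T = T
(((x4 <-> x6) ^ x2) & (((x2 <-> x4) ^ x4) & (x5 ^ (x4 ^ (x6 <-> x1))))) <-> (x5 <-> ((x6 ^ x5) -> x4)) = F <-> T = F
(x1 ^ ~(x6 ^ x2)) -> ((((x4 <-> x6) ^ x2) & (((x2 <-> x4) ^ x4) & (x5 ^ (x4 ^ (x6 <-> x1))))) <-> (x5 <-> ((x6 ^ x5) -> x4))) = F -> F = T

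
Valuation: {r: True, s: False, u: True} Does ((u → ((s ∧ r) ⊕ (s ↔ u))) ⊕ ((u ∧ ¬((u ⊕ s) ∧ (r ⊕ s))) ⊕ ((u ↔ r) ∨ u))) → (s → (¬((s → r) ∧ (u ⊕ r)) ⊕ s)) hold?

Substituting r=True, s=False, u=True:
s ∧ r = False ∧ True = False
s ↔ u = False ↔ True = False
(s ∧ r) ⊕ (s ↔ u) = False ⊕ False = False
u → ((s ∧ r) ⊕ (s ↔ u)) = True → False = False
u ⊕ s = True ⊕ False = True
r ⊕ s = True ⊕ False = True
(u ⊕ s) ∧ (r ⊕ s) = True ∧ True = True
¬((u ⊕ s) ∧ (r ⊕ s)) = ¬True = False
u ∧ ¬((u ⊕ s) ∧ (r ⊕ s)) = True ∧ False = False
u ↔ r = True ↔ True = True
(u ↔ r) ∨ u = True ∨ True = True
(u ∧ ¬((u ⊕ s) ∧ (r ⊕ s))) ⊕ ((u ↔ r) ∨ u) = False ⊕ True = True
(u → ((s ∧ r) ⊕ (s ↔ u))) ⊕ ((u ∧ ¬((u ⊕ s) ∧ (r ⊕ s))) ⊕ ((u ↔ r) ∨ u)) = False ⊕ True = True
s → r = False → True = True
u ⊕ r = True ⊕ True = False
(s → r) ∧ (u ⊕ r) = True ∧ False = False
¬((s → r) ∧ (u ⊕ r)) = ¬False = True
¬((s → r) ∧ (u ⊕ r)) ⊕ s = True ⊕ False = True
s → (¬((s → r) ∧ (u ⊕ r)) ⊕ s) = False → True = True
((u → ((s ∧ r) ⊕ (s ↔ u))) ⊕ ((u ∧ ¬((u ⊕ s) ∧ (r ⊕ s))) ⊕ ((u ↔ r) ∨ u))) → (s → (¬((s → r) ∧ (u ⊕ r)) ⊕ s)) = True → True = True

True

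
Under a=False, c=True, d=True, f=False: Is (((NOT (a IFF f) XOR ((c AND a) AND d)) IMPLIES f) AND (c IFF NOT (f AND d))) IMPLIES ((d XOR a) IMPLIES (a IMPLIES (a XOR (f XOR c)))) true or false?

a IFF f = False IFF False = True
NOT (a IFF f) = NOT True = False
c AND a = True AND False = False
(c AND a) AND d = False AND True = False
NOT (a IFF f) XOR ((c AND a) AND d) = False XOR False = False
(NOT (a IFF f) XOR ((c AND a) AND d)) IMPLIES f = False IMPLIES False = True
f AND d = False AND True = False
NOT (f AND d) = NOT False = True
c IFF NOT (f AND d) = True IFF True = True
((NOT (a IFF f) XOR ((c AND a) AND d)) IMPLIES f) AND (c IFF NOT (f AND d)) = True AND True = True
d XOR a = True XOR False = True
f XOR c = False XOR True = True
a XOR (f XOR c) = False XOR True = True
a IMPLIES (a XOR (f XOR c)) = False IMPLIES True = True
(d XOR a) IMPLIES (a IMPLIES (a XOR (f XOR c))) = True IMPLIES True = True
(((NOT (a IFF f) XOR ((c AND a) AND d)) IMPLIES f) AND (c IFF NOT (f AND d))) IMPLIES ((d XOR a) IMPLIES (a IMPLIES (a XOR (f XOR c)))) = True IMPLIES True = True

True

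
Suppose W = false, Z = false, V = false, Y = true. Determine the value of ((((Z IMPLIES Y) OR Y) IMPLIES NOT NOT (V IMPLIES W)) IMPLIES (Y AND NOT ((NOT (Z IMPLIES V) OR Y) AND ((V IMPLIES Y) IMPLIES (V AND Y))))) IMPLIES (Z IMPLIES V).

true

Substituting W=false, Z=false, V=false, Y=true:
Z IMPLIES Y = false IMPLIES true = true
(Z IMPLIES Y) OR Y = true OR true = true
V IMPLIES W = false IMPLIES false = true
NOT (V IMPLIES W) = NOT true = false
NOT NOT (V IMPLIES W) = NOT false = true
((Z IMPLIES Y) OR Y) IMPLIES NOT NOT (V IMPLIES W) = true IMPLIES true = true
Z IMPLIES V = false IMPLIES false = true
NOT (Z IMPLIES V) = NOT true = false
NOT (Z IMPLIES V) OR Y = false OR true = true
V IMPLIES Y = false IMPLIES true = true
V AND Y = false AND true = false
(V IMPLIES Y) IMPLIES (V AND Y) = true IMPLIES false = false
(NOT (Z IMPLIES V) OR Y) AND ((V IMPLIES Y) IMPLIES (V AND Y)) = true AND false = false
NOT ((NOT (Z IMPLIES V) OR Y) AND ((V IMPLIES Y) IMPLIES (V AND Y))) = NOT false = true
Y AND NOT ((NOT (Z IMPLIES V) OR Y) AND ((V IMPLIES Y) IMPLIES (V AND Y))) = true AND true = true
(((Z IMPLIES Y) OR Y) IMPLIES NOT NOT (V IMPLIES W)) IMPLIES (Y AND NOT ((NOT (Z IMPLIES V) OR Y) AND ((V IMPLIES Y) IMPLIES (V AND Y)))) = true IMPLIES true = true
Z IMPLIES V = false IMPLIES false = true
((((Z IMPLIES Y) OR Y) IMPLIES NOT NOT (V IMPLIES W)) IMPLIES (Y AND NOT ((NOT (Z IMPLIES V) OR Y) AND ((V IMPLIES Y) IMPLIES (V AND Y))))) IMPLIES (Z IMPLIES V) = true IMPLIES true = true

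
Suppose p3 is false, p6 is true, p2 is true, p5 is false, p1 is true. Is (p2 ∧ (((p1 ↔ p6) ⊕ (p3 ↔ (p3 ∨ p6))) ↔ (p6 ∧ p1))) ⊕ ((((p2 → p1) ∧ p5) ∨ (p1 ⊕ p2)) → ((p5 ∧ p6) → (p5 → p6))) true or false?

False

p1 ↔ p6 = True ↔ True = True
p3 ∨ p6 = False ∨ True = True
p3 ↔ (p3 ∨ p6) = False ↔ True = False
(p1 ↔ p6) ⊕ (p3 ↔ (p3 ∨ p6)) = True ⊕ False = True
p6 ∧ p1 = True ∧ True = True
((p1 ↔ p6) ⊕ (p3 ↔ (p3 ∨ p6))) ↔ (p6 ∧ p1) = True ↔ True = True
p2 ∧ (((p1 ↔ p6) ⊕ (p3 ↔ (p3 ∨ p6))) ↔ (p6 ∧ p1)) = True ∧ True = True
p2 → p1 = True → True = True
(p2 → p1) ∧ p5 = True ∧ False = False
p1 ⊕ p2 = True ⊕ True = False
((p2 → p1) ∧ p5) ∨ (p1 ⊕ p2) = False ∨ False = False
p5 ∧ p6 = False ∧ True = False
p5 → p6 = False → True = True
(p5 ∧ p6) → (p5 → p6) = False → True = True
(((p2 → p1) ∧ p5) ∨ (p1 ⊕ p2)) → ((p5 ∧ p6) → (p5 → p6)) = False → True = True
(p2 ∧ (((p1 ↔ p6) ⊕ (p3 ↔ (p3 ∨ p6))) ↔ (p6 ∧ p1))) ⊕ ((((p2 → p1) ∧ p5) ∨ (p1 ⊕ p2)) → ((p5 ∧ p6) → (p5 → p6))) = True ⊕ True = False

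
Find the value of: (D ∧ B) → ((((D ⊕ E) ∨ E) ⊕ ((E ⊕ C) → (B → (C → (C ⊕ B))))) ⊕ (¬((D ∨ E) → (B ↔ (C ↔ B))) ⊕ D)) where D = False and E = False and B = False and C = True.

True

D ∧ B = False ∧ False = False
D ⊕ E = False ⊕ False = False
(D ⊕ E) ∨ E = False ∨ False = False
E ⊕ C = False ⊕ True = True
C ⊕ B = True ⊕ False = True
C → (C ⊕ B) = True → True = True
B → (C → (C ⊕ B)) = False → True = True
(E ⊕ C) → (B → (C → (C ⊕ B))) = True → True = True
((D ⊕ E) ∨ E) ⊕ ((E ⊕ C) → (B → (C → (C ⊕ B)))) = False ⊕ True = True
D ∨ E = False ∨ False = False
C ↔ B = True ↔ False = False
B ↔ (C ↔ B) = False ↔ False = True
(D ∨ E) → (B ↔ (C ↔ B)) = False → True = True
¬((D ∨ E) → (B ↔ (C ↔ B))) = ¬True = False
¬((D ∨ E) → (B ↔ (C ↔ B))) ⊕ D = False ⊕ False = False
(((D ⊕ E) ∨ E) ⊕ ((E ⊕ C) → (B → (C → (C ⊕ B))))) ⊕ (¬((D ∨ E) → (B ↔ (C ↔ B))) ⊕ D) = True ⊕ False = True
(D ∧ B) → ((((D ⊕ E) ∨ E) ⊕ ((E ⊕ C) → (B → (C → (C ⊕ B))))) ⊕ (¬((D ∨ E) → (B ↔ (C ↔ B))) ⊕ D)) = False → True = True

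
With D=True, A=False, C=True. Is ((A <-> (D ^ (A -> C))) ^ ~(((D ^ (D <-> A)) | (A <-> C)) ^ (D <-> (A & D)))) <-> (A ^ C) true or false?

True

A -> C = False -> True = True
D ^ (A -> C) = True ^ True = False
A <-> (D ^ (A -> C)) = False <-> False = True
D <-> A = True <-> False = False
D ^ (D <-> A) = True ^ False = True
A <-> C = False <-> True = False
(D ^ (D <-> A)) | (A <-> C) = True | False = True
A & D = False & True = False
D <-> (A & D) = True <-> False = False
((D ^ (D <-> A)) | (A <-> C)) ^ (D <-> (A & D)) = True ^ False = True
~(((D ^ (D <-> A)) | (A <-> C)) ^ (D <-> (A & D))) = ~True = False
(A <-> (D ^ (A -> C))) ^ ~(((D ^ (D <-> A)) | (A <-> C)) ^ (D <-> (A & D))) = True ^ False = True
A ^ C = False ^ True = True
((A <-> (D ^ (A -> C))) ^ ~(((D ^ (D <-> A)) | (A <-> C)) ^ (D <-> (A & D)))) <-> (A ^ C) = True <-> True = True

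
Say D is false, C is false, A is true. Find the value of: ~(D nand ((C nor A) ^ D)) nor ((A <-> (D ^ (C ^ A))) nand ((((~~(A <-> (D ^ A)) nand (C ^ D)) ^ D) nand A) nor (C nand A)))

0

C nor A = 0 nor 1 = 0
(C nor A) ^ D = 0 ^ 0 = 0
D nand ((C nor A) ^ D) = 0 nand 0 = 1
~(D nand ((C nor A) ^ D)) = ~1 = 0
C ^ A = 0 ^ 1 = 1
D ^ (C ^ A) = 0 ^ 1 = 1
A <-> (D ^ (C ^ A)) = 1 <-> 1 = 1
D ^ A = 0 ^ 1 = 1
A <-> (D ^ A) = 1 <-> 1 = 1
~(A <-> (D ^ A)) = ~1 = 0
~~(A <-> (D ^ A)) = ~0 = 1
C ^ D = 0 ^ 0 = 0
~~(A <-> (D ^ A)) nand (C ^ D) = 1 nand 0 = 1
(~~(A <-> (D ^ A)) nand (C ^ D)) ^ D = 1 ^ 0 = 1
((~~(A <-> (D ^ A)) nand (C ^ D)) ^ D) nand A = 1 nand 1 = 0
C nand A = 0 nand 1 = 1
(((~~(A <-> (D ^ A)) nand (C ^ D)) ^ D) nand A) nor (C nand A) = 0 nor 1 = 0
(A <-> (D ^ (C ^ A))) nand ((((~~(A <-> (D ^ A)) nand (C ^ D)) ^ D) nand A) nor (C nand A)) = 1 nand 0 = 1
~(D nand ((C nor A) ^ D)) nor ((A <-> (D ^ (C ^ A))) nand ((((~~(A <-> (D ^ A)) nand (C ^ D)) ^ D) nand A) nor (C nand A))) = 0 nor 1 = 0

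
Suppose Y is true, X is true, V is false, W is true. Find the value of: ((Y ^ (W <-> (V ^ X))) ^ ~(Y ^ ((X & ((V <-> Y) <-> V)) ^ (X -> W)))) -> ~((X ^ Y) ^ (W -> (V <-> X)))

V ^ X = 0 ^ 1 = 1
W <-> (V ^ X) = 1 <-> 1 = 1
Y ^ (W <-> (V ^ X)) = 1 ^ 1 = 0
V <-> Y = 0 <-> 1 = 0
(V <-> Y) <-> V = 0 <-> 0 = 1
X & ((V <-> Y) <-> V) = 1 & 1 = 1
X -> W = 1 -> 1 = 1
(X & ((V <-> Y) <-> V)) ^ (X -> W) = 1 ^ 1 = 0
Y ^ ((X & ((V <-> Y) <-> V)) ^ (X -> W)) = 1 ^ 0 = 1
~(Y ^ ((X & ((V <-> Y) <-> V)) ^ (X -> W))) = ~1 = 0
(Y ^ (W <-> (V ^ X))) ^ ~(Y ^ ((X & ((V <-> Y) <-> V)) ^ (X -> W))) = 0 ^ 0 = 0
X ^ Y = 1 ^ 1 = 0
V <-> X = 0 <-> 1 = 0
W -> (V <-> X) = 1 -> 0 = 0
(X ^ Y) ^ (W -> (V <-> X)) = 0 ^ 0 = 0
~((X ^ Y) ^ (W -> (V <-> X))) = ~0 = 1
((Y ^ (W <-> (V ^ X))) ^ ~(Y ^ ((X & ((V <-> Y) <-> V)) ^ (X -> W)))) -> ~((X ^ Y) ^ (W -> (V <-> X))) = 0 -> 1 = 1

1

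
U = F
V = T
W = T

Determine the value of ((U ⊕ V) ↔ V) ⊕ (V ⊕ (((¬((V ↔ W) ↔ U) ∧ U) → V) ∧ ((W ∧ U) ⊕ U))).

U ⊕ V = F ⊕ T = T
(U ⊕ V) ↔ V = T ↔ T = T
V ↔ W = T ↔ T = T
(V ↔ W) ↔ U = T ↔ F = F
¬((V ↔ W) ↔ U) = ¬F = T
¬((V ↔ W) ↔ U) ∧ U = T ∧ F = F
(¬((V ↔ W) ↔ U) ∧ U) → V = F → T = T
W ∧ U = T ∧ F = F
(W ∧ U) ⊕ U = F ⊕ F = F
((¬((V ↔ W) ↔ U) ∧ U) → V) ∧ ((W ∧ U) ⊕ U) = T ∧ F = F
V ⊕ (((¬((V ↔ W) ↔ U) ∧ U) → V) ∧ ((W ∧ U) ⊕ U)) = T ⊕ F = T
((U ⊕ V) ↔ V) ⊕ (V ⊕ (((¬((V ↔ W) ↔ U) ∧ U) → V) ∧ ((W ∧ U) ⊕ U))) = T ⊕ T = F

F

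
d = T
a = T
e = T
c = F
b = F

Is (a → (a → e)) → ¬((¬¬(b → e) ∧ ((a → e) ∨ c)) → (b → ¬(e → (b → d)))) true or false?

F

a → e = T → T = T
a → (a → e) = T → T = T
b → e = F → T = T
¬(b → e) = ¬T = F
¬¬(b → e) = ¬F = T
a → e = T → T = T
(a → e) ∨ c = T ∨ F = T
¬¬(b → e) ∧ ((a → e) ∨ c) = T ∧ T = T
b → d = F → T = T
e → (b → d) = T → T = T
¬(e → (b → d)) = ¬T = F
b → ¬(e → (b → d)) = F → F = T
(¬¬(b → e) ∧ ((a → e) ∨ c)) → (b → ¬(e → (b → d))) = T → T = T
¬((¬¬(b → e) ∧ ((a → e) ∨ c)) → (b → ¬(e → (b → d)))) = ¬T = F
(a → (a → e)) → ¬((¬¬(b → e) ∧ ((a → e) ∨ c)) → (b → ¬(e → (b → d)))) = T → F = F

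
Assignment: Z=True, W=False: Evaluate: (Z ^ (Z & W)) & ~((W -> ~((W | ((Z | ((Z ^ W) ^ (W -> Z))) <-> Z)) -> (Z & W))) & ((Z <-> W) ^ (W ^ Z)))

Substituting Z=True, W=False:
Z & W = True & False = False
Z ^ (Z & W) = True ^ False = True
Z ^ W = True ^ False = True
W -> Z = False -> True = True
(Z ^ W) ^ (W -> Z) = True ^ True = False
Z | ((Z ^ W) ^ (W -> Z)) = True | False = True
(Z | ((Z ^ W) ^ (W -> Z))) <-> Z = True <-> True = True
W | ((Z | ((Z ^ W) ^ (W -> Z))) <-> Z) = False | True = True
Z & W = True & False = False
(W | ((Z | ((Z ^ W) ^ (W -> Z))) <-> Z)) -> (Z & W) = True -> False = False
~((W | ((Z | ((Z ^ W) ^ (W -> Z))) <-> Z)) -> (Z & W)) = ~False = True
W -> ~((W | ((Z | ((Z ^ W) ^ (W -> Z))) <-> Z)) -> (Z & W)) = False -> True = True
Z <-> W = True <-> False = False
W ^ Z = False ^ True = True
(Z <-> W) ^ (W ^ Z) = False ^ True = True
(W -> ~((W | ((Z | ((Z ^ W) ^ (W -> Z))) <-> Z)) -> (Z & W))) & ((Z <-> W) ^ (W ^ Z)) = True & True = True
~((W -> ~((W | ((Z | ((Z ^ W) ^ (W -> Z))) <-> Z)) -> (Z & W))) & ((Z <-> W) ^ (W ^ Z))) = ~True = False
(Z ^ (Z & W)) & ~((W -> ~((W | ((Z | ((Z ^ W) ^ (W -> Z))) <-> Z)) -> (Z & W))) & ((Z <-> W) ^ (W ^ Z))) = True & False = False

False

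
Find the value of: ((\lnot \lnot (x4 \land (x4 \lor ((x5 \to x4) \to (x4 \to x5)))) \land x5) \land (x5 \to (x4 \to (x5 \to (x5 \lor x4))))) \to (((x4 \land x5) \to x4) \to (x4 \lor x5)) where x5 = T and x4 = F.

T

x5 \to x4 = T \to F = F
x4 \to x5 = F \to T = T
(x5 \to x4) \to (x4 \to x5) = F \to T = T
x4 \lor ((x5 \to x4) \to (x4 \to x5)) = F \lor T = T
x4 \land (x4 \lor ((x5 \to x4) \to (x4 \to x5))) = F \land T = F
\lnot (x4 \land (x4 \lor ((x5 \to x4) \to (x4 \to x5)))) = \lnot F = T
\lnot \lnot (x4 \land (x4 \lor ((x5 \to x4) \to (x4 \to x5)))) = \lnot T = F
\lnot \lnot (x4 \land (x4 \lor ((x5 \to x4) \to (x4 \to x5)))) \land x5 = F \land T = F
x5 \lor x4 = T \lor F = T
x5 \to (x5 \lor x4) = T \to T = T
x4 \to (x5 \to (x5 \lor x4)) = F \to T = T
x5 \to (x4 \to (x5 \to (x5 \lor x4))) = T \to T = T
(\lnot \lnot (x4 \land (x4 \lor ((x5 \to x4) \to (x4 \to x5)))) \land x5) \land (x5 \to (x4 \to (x5 \to (x5 \lor x4)))) = F \land T = F
x4 \land x5 = F \land T = F
(x4 \land x5) \to x4 = F \to F = T
x4 \lor x5 = F \lor T = T
((x4 \land x5) \to x4) \to (x4 \lor x5) = T \to T = T
((\lnot \lnot (x4 \land (x4 \lor ((x5 \to x4) \to (x4 \to x5)))) \land x5) \land (x5 \to (x4 \to (x5 \to (x5 \lor x4))))) \to (((x4 \land x5) \to x4) \to (x4 \lor x5)) = F \to T = T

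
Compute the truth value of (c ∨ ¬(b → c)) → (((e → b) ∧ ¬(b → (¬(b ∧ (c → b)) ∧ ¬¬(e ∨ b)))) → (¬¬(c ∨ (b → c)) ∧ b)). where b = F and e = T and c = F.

T

b → c = F → F = T
¬(b → c) = ¬T = F
c ∨ ¬(b → c) = F ∨ F = F
e → b = T → F = F
c → b = F → F = T
b ∧ (c → b) = F ∧ T = F
¬(b ∧ (c → b)) = ¬F = T
e ∨ b = T ∨ F = T
¬(e ∨ b) = ¬T = F
¬¬(e ∨ b) = ¬F = T
¬(b ∧ (c → b)) ∧ ¬¬(e ∨ b) = T ∧ T = T
b → (¬(b ∧ (c → b)) ∧ ¬¬(e ∨ b)) = F → T = T
¬(b → (¬(b ∧ (c → b)) ∧ ¬¬(e ∨ b))) = ¬T = F
(e → b) ∧ ¬(b → (¬(b ∧ (c → b)) ∧ ¬¬(e ∨ b))) = F ∧ F = F
b → c = F → F = T
c ∨ (b → c) = F ∨ T = T
¬(c ∨ (b → c)) = ¬T = F
¬¬(c ∨ (b → c)) = ¬F = T
¬¬(c ∨ (b → c)) ∧ b = T ∧ F = F
((e → b) ∧ ¬(b → (¬(b ∧ (c → b)) ∧ ¬¬(e ∨ b)))) → (¬¬(c ∨ (b → c)) ∧ b) = F → F = T
(c ∨ ¬(b → c)) → (((e → b) ∧ ¬(b → (¬(b ∧ (c → b)) ∧ ¬¬(e ∨ b)))) → (¬¬(c ∨ (b → c)) ∧ b)) = F → T = T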